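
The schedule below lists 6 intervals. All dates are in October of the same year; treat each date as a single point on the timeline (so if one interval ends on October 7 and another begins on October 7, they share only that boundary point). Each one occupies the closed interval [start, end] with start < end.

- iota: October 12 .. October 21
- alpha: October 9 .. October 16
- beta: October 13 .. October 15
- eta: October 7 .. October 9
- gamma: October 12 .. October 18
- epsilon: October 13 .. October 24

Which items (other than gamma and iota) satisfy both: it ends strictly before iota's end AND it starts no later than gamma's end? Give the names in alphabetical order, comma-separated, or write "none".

alpha, beta, eta

Conditions: its end is strictly before iota's end (X.end < October 21) AND its start is no later than gamma's end (X.start <= October 18).
alpha: end October 16 < October 21? ✓; start October 9 <= October 18? ✓ → yes.
beta: end October 15 < October 21? ✓; start October 13 <= October 18? ✓ → yes.
epsilon: end October 24 < October 21? ✗; start October 13 <= October 18? ✓ → no.
eta: end October 9 < October 21? ✓; start October 7 <= October 18? ✓ → yes.
Result: alpha, beta, eta.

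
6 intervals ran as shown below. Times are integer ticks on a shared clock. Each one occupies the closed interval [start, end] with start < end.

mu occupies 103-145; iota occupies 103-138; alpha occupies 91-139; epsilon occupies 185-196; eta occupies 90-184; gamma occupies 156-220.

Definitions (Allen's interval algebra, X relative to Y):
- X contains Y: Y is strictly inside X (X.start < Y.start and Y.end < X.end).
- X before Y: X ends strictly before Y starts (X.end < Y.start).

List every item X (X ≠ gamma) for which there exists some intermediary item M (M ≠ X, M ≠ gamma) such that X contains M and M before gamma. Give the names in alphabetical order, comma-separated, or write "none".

Target gamma = [156, 220].
Intermediaries M with M before gamma: alpha, iota, mu.
Via alpha — items with X contains alpha: eta.
Via iota — items with X contains iota: alpha, eta.
Via mu — items with X contains mu: eta.
Union: alpha, eta.

alpha, eta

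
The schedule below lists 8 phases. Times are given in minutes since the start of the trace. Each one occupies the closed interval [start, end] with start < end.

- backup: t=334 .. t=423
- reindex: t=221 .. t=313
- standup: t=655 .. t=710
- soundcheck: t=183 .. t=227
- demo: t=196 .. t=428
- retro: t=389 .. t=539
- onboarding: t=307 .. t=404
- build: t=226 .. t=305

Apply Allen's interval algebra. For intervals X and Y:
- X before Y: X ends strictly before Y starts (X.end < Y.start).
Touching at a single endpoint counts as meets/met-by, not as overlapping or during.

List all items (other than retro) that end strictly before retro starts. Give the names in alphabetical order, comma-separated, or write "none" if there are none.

Target retro = [t=389, t=539].
backup [t=334, t=423] → overlaps → no.
build [t=226, t=305] → before → yes.
demo [t=196, t=428] → overlaps → no.
onboarding [t=307, t=404] → overlaps → no.
reindex [t=221, t=313] → before → yes.
soundcheck [t=183, t=227] → before → yes.
standup [t=655, t=710] → after → no.
Result: build, reindex, soundcheck.

build, reindex, soundcheck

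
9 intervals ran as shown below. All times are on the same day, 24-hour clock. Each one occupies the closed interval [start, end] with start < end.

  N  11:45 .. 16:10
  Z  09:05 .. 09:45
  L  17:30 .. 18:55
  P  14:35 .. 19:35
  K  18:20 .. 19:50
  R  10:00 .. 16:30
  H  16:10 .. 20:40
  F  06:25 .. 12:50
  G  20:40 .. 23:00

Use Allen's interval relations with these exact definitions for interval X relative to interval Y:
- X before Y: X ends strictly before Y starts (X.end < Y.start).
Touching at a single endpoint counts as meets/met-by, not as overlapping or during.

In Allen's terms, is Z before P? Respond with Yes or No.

Z = [09:05, 09:45], P = [14:35, 19:35].
Actual relation of Z to P: before.
Asked whether 'before' holds → Yes.

Yes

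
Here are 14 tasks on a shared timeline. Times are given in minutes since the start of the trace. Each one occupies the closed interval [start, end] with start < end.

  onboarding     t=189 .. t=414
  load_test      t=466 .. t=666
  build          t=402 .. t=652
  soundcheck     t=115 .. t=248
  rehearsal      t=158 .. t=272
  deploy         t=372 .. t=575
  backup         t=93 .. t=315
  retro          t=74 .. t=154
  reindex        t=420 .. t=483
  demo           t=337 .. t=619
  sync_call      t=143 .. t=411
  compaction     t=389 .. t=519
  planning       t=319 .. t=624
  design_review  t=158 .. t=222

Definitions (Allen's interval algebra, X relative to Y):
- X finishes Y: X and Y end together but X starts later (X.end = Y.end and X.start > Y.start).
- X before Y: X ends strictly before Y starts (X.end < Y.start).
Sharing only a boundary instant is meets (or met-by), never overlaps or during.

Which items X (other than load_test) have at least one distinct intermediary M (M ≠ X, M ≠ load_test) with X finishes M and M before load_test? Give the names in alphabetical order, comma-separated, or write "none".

Target load_test = [t=466, t=666].
Intermediaries M with M before load_test: backup, design_review, onboarding, rehearsal, retro, soundcheck, sync_call.
Via backup — items with X finishes backup: none.
Via design_review — items with X finishes design_review: none.
Via onboarding — items with X finishes onboarding: none.
Via rehearsal — items with X finishes rehearsal: none.
Via retro — items with X finishes retro: none.
Via soundcheck — items with X finishes soundcheck: none.
Via sync_call — items with X finishes sync_call: none.
Union: none.

none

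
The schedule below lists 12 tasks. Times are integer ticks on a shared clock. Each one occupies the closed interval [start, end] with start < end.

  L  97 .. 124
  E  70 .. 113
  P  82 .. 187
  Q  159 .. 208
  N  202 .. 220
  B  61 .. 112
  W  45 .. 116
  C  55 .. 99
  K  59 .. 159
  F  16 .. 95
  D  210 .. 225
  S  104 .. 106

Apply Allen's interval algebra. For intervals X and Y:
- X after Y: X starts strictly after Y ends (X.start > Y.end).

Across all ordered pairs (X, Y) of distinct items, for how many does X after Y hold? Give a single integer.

Checking all 132 ordered pairs for relation 'after'; matching pairs in alphabetical order:
(D, B): D after B ✓
(D, C): D after C ✓
(D, E): D after E ✓
(D, F): D after F ✓
(D, K): D after K ✓
(D, L): D after L ✓
(D, P): D after P ✓
(D, Q): D after Q ✓
(D, S): D after S ✓
(D, W): D after W ✓
(L, F): L after F ✓
(N, B): N after B ✓
(N, C): N after C ✓
(N, E): N after E ✓
(N, F): N after F ✓
(N, K): N after K ✓
(N, L): N after L ✓
(N, P): N after P ✓
(N, S): N after S ✓
(N, W): N after W ✓
(Q, B): Q after B ✓
(Q, C): Q after C ✓
(Q, E): Q after E ✓
(Q, F): Q after F ✓
... plus 5 further pairs not listed.
Count: 29.

29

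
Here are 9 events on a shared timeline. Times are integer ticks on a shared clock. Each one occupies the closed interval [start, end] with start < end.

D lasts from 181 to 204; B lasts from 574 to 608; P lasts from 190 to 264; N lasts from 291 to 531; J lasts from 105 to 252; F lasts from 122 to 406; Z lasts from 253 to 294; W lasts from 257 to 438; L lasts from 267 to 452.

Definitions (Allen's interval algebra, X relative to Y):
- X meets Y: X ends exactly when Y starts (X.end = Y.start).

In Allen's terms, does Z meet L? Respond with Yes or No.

Z = [253, 294], L = [267, 452].
Actual relation of Z to L: overlaps.
Asked whether 'meets' holds → No.

No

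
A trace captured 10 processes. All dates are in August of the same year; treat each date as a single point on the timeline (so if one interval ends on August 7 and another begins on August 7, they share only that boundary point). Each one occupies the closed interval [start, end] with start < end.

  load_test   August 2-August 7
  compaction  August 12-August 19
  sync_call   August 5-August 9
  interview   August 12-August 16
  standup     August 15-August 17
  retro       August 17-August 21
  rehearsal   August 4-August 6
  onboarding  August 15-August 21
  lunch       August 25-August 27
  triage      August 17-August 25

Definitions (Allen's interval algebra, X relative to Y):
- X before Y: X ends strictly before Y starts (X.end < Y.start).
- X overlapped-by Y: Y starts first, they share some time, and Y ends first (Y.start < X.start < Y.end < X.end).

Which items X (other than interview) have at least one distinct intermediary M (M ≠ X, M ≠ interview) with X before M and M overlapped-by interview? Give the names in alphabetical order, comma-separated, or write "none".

load_test, rehearsal, sync_call

Target interview = [August 12, August 16].
Intermediaries M with M overlapped-by interview: onboarding, standup.
Via onboarding — items with X before onboarding: load_test, rehearsal, sync_call.
Via standup — items with X before standup: load_test, rehearsal, sync_call.
Union: load_test, rehearsal, sync_call.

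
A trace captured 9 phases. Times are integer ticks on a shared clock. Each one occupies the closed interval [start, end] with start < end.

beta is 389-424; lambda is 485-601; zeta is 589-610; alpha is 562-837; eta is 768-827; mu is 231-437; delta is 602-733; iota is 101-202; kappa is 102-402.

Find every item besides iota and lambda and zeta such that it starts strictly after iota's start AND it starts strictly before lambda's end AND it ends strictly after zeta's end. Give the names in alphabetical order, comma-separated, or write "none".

alpha

Conditions: its start is strictly after iota's start (X.start > 101) AND its start is strictly before lambda's end (X.start < 601) AND its end is strictly after zeta's end (X.end > 610).
alpha: start 562 > 101? ✓; start 562 < 601? ✓; end 837 > 610? ✓ → yes.
beta: start 389 > 101? ✓; start 389 < 601? ✓; end 424 > 610? ✗ → no.
delta: start 602 > 101? ✓; start 602 < 601? ✗; end 733 > 610? ✓ → no.
eta: start 768 > 101? ✓; start 768 < 601? ✗; end 827 > 610? ✓ → no.
kappa: start 102 > 101? ✓; start 102 < 601? ✓; end 402 > 610? ✗ → no.
mu: start 231 > 101? ✓; start 231 < 601? ✓; end 437 > 610? ✗ → no.
Result: alpha.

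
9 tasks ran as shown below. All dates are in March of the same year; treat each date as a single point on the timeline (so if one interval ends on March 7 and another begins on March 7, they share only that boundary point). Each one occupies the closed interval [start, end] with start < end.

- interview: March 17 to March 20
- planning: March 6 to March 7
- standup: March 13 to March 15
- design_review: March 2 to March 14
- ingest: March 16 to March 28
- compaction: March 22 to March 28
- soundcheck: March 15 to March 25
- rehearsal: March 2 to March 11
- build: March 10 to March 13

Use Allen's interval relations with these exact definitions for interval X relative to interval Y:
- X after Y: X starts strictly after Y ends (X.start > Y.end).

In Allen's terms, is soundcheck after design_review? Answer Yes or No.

Yes

soundcheck = [March 15, March 25], design_review = [March 2, March 14].
Actual relation of soundcheck to design_review: after.
Asked whether 'after' holds → Yes.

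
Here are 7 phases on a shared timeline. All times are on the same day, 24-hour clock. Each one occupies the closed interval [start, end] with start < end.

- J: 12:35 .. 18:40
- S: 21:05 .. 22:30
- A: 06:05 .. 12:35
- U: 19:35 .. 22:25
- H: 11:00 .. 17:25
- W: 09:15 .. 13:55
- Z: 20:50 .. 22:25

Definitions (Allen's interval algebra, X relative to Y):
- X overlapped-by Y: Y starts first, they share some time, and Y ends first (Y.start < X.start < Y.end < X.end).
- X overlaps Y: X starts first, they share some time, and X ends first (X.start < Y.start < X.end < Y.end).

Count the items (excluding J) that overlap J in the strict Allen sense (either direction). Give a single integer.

2

Target J = [12:35, 18:40].
A [06:05, 12:35] → meets → no.
H [11:00, 17:25] → overlaps → counts.
S [21:05, 22:30] → after → no.
U [19:35, 22:25] → after → no.
W [09:15, 13:55] → overlaps → counts.
Z [20:50, 22:25] → after → no.
Total: 2.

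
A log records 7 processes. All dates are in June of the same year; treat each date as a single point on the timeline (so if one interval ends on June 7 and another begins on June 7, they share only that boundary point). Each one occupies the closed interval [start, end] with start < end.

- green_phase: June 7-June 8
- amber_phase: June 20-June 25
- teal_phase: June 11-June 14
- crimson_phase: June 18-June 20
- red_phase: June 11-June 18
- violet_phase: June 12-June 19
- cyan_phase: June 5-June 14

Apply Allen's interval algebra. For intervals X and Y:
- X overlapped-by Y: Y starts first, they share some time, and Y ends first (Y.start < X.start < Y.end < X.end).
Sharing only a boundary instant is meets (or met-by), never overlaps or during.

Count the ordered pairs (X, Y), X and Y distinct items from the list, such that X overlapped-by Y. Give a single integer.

5

Checking all 42 ordered pairs for relation 'overlapped-by'; matching pairs in alphabetical order:
(crimson_phase, violet_phase): crimson_phase overlapped-by violet_phase ✓
(red_phase, cyan_phase): red_phase overlapped-by cyan_phase ✓
(violet_phase, cyan_phase): violet_phase overlapped-by cyan_phase ✓
(violet_phase, red_phase): violet_phase overlapped-by red_phase ✓
(violet_phase, teal_phase): violet_phase overlapped-by teal_phase ✓
Count: 5.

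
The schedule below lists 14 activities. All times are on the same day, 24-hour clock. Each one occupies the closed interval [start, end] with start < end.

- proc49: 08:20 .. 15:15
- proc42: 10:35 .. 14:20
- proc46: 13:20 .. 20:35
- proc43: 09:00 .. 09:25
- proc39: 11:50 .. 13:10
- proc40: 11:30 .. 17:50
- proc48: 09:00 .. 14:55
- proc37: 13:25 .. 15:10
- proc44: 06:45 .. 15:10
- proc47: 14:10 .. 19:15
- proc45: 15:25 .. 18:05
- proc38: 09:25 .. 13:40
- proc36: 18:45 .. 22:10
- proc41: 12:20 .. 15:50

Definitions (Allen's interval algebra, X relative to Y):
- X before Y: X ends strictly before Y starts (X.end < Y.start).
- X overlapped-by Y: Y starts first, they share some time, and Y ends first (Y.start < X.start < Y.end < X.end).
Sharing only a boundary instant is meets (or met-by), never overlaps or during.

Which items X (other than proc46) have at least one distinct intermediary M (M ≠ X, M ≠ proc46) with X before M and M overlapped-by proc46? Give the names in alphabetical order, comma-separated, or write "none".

proc37, proc38, proc39, proc40, proc41, proc42, proc43, proc44, proc45, proc48, proc49

Target proc46 = [13:20, 20:35].
Intermediaries M with M overlapped-by proc46: proc36.
Via proc36 — items with X before proc36: proc37, proc38, proc39, proc40, proc41, proc42, proc43, proc44, proc45, proc48, proc49.
Union: proc37, proc38, proc39, proc40, proc41, proc42, proc43, proc44, proc45, proc48, proc49.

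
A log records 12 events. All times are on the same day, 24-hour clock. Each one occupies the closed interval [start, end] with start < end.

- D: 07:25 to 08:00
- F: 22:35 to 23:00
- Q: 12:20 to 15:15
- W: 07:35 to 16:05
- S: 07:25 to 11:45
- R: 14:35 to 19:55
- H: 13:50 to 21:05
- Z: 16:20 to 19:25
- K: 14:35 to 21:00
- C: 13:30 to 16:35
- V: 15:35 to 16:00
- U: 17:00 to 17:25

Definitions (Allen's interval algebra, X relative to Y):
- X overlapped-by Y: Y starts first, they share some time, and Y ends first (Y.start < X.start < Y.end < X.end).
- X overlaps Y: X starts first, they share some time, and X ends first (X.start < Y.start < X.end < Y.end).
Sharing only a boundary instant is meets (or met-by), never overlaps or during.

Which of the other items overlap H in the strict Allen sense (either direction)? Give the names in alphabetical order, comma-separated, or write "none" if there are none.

C, Q, W

Target H = [13:50, 21:05].
C [13:30, 16:35] → overlaps → yes.
D [07:25, 08:00] → before → no.
F [22:35, 23:00] → after → no.
K [14:35, 21:00] → during → no.
Q [12:20, 15:15] → overlaps → yes.
R [14:35, 19:55] → during → no.
S [07:25, 11:45] → before → no.
U [17:00, 17:25] → during → no.
V [15:35, 16:00] → during → no.
W [07:35, 16:05] → overlaps → yes.
Z [16:20, 19:25] → during → no.
Result: C, Q, W.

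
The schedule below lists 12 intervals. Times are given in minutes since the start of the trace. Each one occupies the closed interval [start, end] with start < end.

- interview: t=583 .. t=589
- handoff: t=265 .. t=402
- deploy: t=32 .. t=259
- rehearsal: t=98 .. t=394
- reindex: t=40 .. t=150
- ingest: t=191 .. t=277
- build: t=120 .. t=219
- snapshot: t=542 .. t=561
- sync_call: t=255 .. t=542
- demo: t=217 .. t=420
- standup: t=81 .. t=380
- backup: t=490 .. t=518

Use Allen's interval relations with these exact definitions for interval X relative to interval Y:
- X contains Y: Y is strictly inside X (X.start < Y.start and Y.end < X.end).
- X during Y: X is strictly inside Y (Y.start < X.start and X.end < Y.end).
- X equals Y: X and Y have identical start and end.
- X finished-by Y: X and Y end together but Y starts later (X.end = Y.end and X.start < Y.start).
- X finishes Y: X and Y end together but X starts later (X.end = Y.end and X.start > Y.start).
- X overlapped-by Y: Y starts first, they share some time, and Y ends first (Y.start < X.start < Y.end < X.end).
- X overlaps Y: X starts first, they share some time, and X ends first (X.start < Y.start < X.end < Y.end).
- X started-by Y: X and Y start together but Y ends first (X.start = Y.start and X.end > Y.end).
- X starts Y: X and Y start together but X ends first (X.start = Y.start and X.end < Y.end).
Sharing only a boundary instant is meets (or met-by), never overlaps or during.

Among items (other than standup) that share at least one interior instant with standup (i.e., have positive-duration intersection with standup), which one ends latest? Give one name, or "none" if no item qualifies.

Target standup = [t=81, t=380].
backup [t=490, t=518] → after → excluded.
build [t=120, t=219] → during → candidate.
demo [t=217, t=420] → overlapped-by → candidate.
deploy [t=32, t=259] → overlaps → candidate.
handoff [t=265, t=402] → overlapped-by → candidate.
ingest [t=191, t=277] → during → candidate.
interview [t=583, t=589] → after → excluded.
rehearsal [t=98, t=394] → overlapped-by → candidate.
reindex [t=40, t=150] → overlaps → candidate.
snapshot [t=542, t=561] → after → excluded.
sync_call [t=255, t=542] → overlapped-by → candidate.
Among candidates, latest end is t=542 → sync_call.

sync_call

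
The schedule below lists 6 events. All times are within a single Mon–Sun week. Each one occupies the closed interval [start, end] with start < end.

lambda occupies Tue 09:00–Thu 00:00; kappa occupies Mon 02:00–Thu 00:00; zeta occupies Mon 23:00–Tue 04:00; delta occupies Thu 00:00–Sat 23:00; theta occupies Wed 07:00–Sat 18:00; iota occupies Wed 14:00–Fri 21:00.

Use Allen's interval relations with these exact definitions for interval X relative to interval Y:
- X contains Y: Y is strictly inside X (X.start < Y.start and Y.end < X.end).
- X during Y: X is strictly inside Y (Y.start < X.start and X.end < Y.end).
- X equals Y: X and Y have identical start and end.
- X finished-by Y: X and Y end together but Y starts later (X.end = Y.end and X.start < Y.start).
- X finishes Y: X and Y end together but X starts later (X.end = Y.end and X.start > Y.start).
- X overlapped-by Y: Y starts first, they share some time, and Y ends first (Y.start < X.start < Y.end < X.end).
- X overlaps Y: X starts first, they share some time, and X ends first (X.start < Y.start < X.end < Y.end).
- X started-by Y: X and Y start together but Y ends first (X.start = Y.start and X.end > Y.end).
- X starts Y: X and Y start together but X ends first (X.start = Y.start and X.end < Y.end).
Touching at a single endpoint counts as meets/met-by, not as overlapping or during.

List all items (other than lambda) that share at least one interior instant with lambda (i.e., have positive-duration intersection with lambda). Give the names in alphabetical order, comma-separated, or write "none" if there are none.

Target lambda = [Tue 09:00, Thu 00:00].
delta [Thu 00:00, Sat 23:00] → met-by → no.
iota [Wed 14:00, Fri 21:00] → overlapped-by → yes.
kappa [Mon 02:00, Thu 00:00] → finished-by → yes.
theta [Wed 07:00, Sat 18:00] → overlapped-by → yes.
zeta [Mon 23:00, Tue 04:00] → before → no.
Result: iota, kappa, theta.

iota, kappa, theta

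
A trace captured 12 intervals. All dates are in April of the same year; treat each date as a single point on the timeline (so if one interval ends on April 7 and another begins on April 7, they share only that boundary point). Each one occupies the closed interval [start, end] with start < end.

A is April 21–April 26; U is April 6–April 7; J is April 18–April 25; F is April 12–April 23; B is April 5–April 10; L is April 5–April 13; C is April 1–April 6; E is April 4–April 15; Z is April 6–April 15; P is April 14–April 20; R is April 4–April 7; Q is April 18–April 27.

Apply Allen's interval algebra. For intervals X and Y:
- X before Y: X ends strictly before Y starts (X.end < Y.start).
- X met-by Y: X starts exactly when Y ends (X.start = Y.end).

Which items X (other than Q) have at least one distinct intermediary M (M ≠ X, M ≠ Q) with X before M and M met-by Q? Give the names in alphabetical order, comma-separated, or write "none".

none

Target Q = [April 18, April 27].
Intermediaries M with M met-by Q: none.
Union: none.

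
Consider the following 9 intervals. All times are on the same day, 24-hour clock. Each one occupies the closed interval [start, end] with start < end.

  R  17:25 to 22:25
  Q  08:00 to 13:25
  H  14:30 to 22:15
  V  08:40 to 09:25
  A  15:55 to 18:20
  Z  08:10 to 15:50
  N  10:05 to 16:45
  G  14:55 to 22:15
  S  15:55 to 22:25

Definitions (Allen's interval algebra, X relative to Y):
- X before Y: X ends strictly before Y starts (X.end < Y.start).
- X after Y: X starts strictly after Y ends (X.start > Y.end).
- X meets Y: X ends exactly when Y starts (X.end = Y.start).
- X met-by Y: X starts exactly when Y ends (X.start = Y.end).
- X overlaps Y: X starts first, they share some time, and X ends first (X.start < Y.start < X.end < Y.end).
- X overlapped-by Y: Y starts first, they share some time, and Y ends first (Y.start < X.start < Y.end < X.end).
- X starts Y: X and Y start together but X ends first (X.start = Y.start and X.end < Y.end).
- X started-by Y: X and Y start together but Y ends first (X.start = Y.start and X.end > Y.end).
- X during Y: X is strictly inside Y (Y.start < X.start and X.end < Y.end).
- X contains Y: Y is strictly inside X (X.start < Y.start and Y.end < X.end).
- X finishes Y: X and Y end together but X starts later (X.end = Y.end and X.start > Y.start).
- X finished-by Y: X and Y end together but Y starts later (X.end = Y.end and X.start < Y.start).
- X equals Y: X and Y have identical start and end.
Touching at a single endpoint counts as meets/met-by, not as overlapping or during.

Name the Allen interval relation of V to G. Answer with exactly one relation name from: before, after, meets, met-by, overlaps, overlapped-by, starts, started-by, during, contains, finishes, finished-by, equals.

before

V = [08:40, 09:25]; G = [14:55, 22:15].
Compare endpoints: V.start < G.start, V.start < G.end, V.end < G.start, V.end < G.end.
That pattern is 'before'.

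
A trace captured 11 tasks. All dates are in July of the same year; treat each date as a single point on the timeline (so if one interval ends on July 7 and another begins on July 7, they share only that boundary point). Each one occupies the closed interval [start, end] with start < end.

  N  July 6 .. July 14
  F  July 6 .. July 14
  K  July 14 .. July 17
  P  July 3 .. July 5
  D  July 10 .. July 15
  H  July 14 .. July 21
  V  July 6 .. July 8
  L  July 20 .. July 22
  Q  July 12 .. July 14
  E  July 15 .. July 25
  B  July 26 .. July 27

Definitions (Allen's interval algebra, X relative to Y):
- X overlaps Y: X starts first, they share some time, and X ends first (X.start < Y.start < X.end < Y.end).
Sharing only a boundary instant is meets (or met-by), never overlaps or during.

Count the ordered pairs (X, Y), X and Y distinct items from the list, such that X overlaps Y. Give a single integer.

Checking all 110 ordered pairs for relation 'overlaps'; matching pairs in alphabetical order:
(D, H): D overlaps H ✓
(D, K): D overlaps K ✓
(F, D): F overlaps D ✓
(H, E): H overlaps E ✓
(H, L): H overlaps L ✓
(K, E): K overlaps E ✓
(N, D): N overlaps D ✓
Count: 7.

7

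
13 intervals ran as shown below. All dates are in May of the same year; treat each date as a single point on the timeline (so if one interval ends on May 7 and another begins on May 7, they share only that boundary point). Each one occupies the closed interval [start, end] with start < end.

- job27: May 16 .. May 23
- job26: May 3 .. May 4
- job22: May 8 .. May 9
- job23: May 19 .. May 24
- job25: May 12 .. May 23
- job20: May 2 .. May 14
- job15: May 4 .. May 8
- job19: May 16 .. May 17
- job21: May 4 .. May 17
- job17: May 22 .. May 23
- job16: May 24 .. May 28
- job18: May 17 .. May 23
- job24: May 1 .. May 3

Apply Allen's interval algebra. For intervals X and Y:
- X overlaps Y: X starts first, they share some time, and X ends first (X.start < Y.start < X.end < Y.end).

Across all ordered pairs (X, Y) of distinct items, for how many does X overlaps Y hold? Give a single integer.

8

Checking all 156 ordered pairs for relation 'overlaps'; matching pairs in alphabetical order:
(job18, job23): job18 overlaps job23 ✓
(job20, job21): job20 overlaps job21 ✓
(job20, job25): job20 overlaps job25 ✓
(job21, job25): job21 overlaps job25 ✓
(job21, job27): job21 overlaps job27 ✓
(job24, job20): job24 overlaps job20 ✓
(job25, job23): job25 overlaps job23 ✓
(job27, job23): job27 overlaps job23 ✓
Count: 8.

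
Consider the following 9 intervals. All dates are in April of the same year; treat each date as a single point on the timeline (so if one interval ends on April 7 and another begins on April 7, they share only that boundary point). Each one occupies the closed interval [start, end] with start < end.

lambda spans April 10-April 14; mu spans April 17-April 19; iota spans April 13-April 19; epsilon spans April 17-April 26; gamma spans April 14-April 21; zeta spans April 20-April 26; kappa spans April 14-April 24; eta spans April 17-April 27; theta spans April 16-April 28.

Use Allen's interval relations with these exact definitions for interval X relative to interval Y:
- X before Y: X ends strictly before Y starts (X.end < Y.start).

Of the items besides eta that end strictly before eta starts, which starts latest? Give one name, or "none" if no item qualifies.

Target eta = [April 17, April 27].
epsilon [April 17, April 26] → starts → excluded.
gamma [April 14, April 21] → overlaps → excluded.
iota [April 13, April 19] → overlaps → excluded.
kappa [April 14, April 24] → overlaps → excluded.
lambda [April 10, April 14] → before → candidate.
mu [April 17, April 19] → starts → excluded.
theta [April 16, April 28] → contains → excluded.
zeta [April 20, April 26] → during → excluded.
Among candidates, latest start is April 10 → lambda.

lambda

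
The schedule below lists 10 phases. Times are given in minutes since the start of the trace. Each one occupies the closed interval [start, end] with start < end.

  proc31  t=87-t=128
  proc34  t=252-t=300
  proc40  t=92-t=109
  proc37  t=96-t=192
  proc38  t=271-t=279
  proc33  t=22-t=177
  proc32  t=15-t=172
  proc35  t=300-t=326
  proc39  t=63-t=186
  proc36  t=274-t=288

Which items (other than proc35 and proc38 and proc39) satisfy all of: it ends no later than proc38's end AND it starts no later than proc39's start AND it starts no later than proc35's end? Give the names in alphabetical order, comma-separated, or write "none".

proc32, proc33

Conditions: its end is no later than proc38's end (X.end <= t=279) AND its start is no later than proc39's start (X.start <= t=63) AND its start is no later than proc35's end (X.start <= t=326).
proc31: end t=128 <= t=279? ✓; start t=87 <= t=63? ✗; start t=87 <= t=326? ✓ → no.
proc32: end t=172 <= t=279? ✓; start t=15 <= t=63? ✓; start t=15 <= t=326? ✓ → yes.
proc33: end t=177 <= t=279? ✓; start t=22 <= t=63? ✓; start t=22 <= t=326? ✓ → yes.
proc34: end t=300 <= t=279? ✗; start t=252 <= t=63? ✗; start t=252 <= t=326? ✓ → no.
proc36: end t=288 <= t=279? ✗; start t=274 <= t=63? ✗; start t=274 <= t=326? ✓ → no.
proc37: end t=192 <= t=279? ✓; start t=96 <= t=63? ✗; start t=96 <= t=326? ✓ → no.
proc40: end t=109 <= t=279? ✓; start t=92 <= t=63? ✗; start t=92 <= t=326? ✓ → no.
Result: proc32, proc33.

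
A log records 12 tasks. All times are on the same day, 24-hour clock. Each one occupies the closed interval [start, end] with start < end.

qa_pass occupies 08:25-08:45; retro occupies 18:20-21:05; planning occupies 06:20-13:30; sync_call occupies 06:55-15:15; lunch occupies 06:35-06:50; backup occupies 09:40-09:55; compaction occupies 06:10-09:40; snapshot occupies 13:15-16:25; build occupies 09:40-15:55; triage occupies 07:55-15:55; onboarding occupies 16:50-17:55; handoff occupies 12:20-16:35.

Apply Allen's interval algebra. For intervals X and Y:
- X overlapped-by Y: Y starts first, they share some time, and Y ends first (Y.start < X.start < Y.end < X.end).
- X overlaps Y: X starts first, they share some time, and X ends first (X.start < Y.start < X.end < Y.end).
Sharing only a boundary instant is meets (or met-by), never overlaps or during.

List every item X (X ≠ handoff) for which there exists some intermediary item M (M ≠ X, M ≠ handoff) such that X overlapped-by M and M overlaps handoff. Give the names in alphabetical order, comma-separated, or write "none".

build, snapshot, sync_call, triage

Target handoff = [12:20, 16:35].
Intermediaries M with M overlaps handoff: build, planning, sync_call, triage.
Via build — items with X overlapped-by build: snapshot.
Via planning — items with X overlapped-by planning: build, snapshot, sync_call, triage.
Via sync_call — items with X overlapped-by sync_call: build, snapshot, triage.
Via triage — items with X overlapped-by triage: snapshot.
Union: build, snapshot, sync_call, triage.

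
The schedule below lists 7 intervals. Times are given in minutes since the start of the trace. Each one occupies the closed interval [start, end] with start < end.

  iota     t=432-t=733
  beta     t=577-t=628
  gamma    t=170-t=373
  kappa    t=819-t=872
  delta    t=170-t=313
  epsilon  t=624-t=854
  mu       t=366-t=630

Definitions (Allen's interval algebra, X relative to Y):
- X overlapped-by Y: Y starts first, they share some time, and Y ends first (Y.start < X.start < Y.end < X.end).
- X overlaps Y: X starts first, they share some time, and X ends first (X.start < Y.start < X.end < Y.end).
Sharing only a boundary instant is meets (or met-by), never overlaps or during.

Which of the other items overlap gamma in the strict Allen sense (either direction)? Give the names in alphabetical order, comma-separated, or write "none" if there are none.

mu

Target gamma = [t=170, t=373].
beta [t=577, t=628] → after → no.
delta [t=170, t=313] → starts → no.
epsilon [t=624, t=854] → after → no.
iota [t=432, t=733] → after → no.
kappa [t=819, t=872] → after → no.
mu [t=366, t=630] → overlapped-by → yes.
Result: mu.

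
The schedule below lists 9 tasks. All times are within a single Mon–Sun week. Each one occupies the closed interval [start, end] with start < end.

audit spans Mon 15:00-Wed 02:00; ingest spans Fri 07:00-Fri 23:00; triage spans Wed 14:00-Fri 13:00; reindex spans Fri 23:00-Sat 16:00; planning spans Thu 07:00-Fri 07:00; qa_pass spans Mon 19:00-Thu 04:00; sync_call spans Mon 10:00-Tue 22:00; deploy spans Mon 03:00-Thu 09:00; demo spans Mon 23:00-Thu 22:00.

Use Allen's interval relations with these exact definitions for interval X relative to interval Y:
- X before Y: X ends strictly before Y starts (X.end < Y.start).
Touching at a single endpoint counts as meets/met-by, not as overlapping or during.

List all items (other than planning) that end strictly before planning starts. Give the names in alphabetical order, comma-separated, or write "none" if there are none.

audit, qa_pass, sync_call

Target planning = [Thu 07:00, Fri 07:00].
audit [Mon 15:00, Wed 02:00] → before → yes.
demo [Mon 23:00, Thu 22:00] → overlaps → no.
deploy [Mon 03:00, Thu 09:00] → overlaps → no.
ingest [Fri 07:00, Fri 23:00] → met-by → no.
qa_pass [Mon 19:00, Thu 04:00] → before → yes.
reindex [Fri 23:00, Sat 16:00] → after → no.
sync_call [Mon 10:00, Tue 22:00] → before → yes.
triage [Wed 14:00, Fri 13:00] → contains → no.
Result: audit, qa_pass, sync_call.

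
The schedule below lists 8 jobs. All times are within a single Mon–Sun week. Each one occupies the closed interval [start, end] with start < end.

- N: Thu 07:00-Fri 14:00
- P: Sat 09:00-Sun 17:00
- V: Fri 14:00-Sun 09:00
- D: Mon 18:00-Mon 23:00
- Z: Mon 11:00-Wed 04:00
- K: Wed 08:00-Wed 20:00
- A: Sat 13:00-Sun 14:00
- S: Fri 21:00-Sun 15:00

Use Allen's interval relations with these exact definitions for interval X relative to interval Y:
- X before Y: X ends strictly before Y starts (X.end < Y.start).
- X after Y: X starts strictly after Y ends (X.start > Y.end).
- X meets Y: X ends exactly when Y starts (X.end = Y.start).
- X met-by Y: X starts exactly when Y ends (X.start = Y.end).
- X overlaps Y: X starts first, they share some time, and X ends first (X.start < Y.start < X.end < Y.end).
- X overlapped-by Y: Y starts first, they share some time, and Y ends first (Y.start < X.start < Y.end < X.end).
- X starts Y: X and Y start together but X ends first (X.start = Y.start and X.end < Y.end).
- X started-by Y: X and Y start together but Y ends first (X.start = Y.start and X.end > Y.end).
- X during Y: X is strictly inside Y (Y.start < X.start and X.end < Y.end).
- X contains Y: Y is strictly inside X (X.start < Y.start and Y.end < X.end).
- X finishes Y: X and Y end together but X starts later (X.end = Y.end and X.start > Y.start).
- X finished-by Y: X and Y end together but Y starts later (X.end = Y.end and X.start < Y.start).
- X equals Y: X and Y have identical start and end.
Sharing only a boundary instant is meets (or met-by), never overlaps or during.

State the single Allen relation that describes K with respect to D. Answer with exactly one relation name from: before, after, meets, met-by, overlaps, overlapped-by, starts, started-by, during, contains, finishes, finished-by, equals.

after

K = [Wed 08:00, Wed 20:00]; D = [Mon 18:00, Mon 23:00].
Compare endpoints: K.start > D.start, K.start > D.end, K.end > D.start, K.end > D.end.
That pattern is 'after'.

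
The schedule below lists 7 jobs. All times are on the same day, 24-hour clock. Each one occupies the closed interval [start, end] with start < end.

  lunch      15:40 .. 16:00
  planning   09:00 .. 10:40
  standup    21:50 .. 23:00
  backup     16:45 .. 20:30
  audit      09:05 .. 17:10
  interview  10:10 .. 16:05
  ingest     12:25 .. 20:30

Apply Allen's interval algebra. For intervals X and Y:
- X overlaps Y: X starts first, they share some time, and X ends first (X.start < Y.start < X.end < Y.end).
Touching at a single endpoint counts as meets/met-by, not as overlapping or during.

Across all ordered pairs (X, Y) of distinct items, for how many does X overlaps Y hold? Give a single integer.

Checking all 42 ordered pairs for relation 'overlaps'; matching pairs in alphabetical order:
(audit, backup): audit overlaps backup ✓
(audit, ingest): audit overlaps ingest ✓
(interview, ingest): interview overlaps ingest ✓
(planning, audit): planning overlaps audit ✓
(planning, interview): planning overlaps interview ✓
Count: 5.

5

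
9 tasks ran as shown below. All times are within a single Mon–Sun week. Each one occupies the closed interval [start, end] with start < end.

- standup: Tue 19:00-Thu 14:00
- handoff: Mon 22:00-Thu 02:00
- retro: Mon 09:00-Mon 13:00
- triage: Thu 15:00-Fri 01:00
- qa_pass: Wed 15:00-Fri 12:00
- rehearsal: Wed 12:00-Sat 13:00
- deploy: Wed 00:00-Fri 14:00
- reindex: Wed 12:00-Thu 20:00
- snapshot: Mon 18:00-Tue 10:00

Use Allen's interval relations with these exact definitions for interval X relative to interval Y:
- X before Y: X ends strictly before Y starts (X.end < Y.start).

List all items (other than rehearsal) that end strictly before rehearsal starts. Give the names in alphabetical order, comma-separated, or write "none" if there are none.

Target rehearsal = [Wed 12:00, Sat 13:00].
deploy [Wed 00:00, Fri 14:00] → overlaps → no.
handoff [Mon 22:00, Thu 02:00] → overlaps → no.
qa_pass [Wed 15:00, Fri 12:00] → during → no.
reindex [Wed 12:00, Thu 20:00] → starts → no.
retro [Mon 09:00, Mon 13:00] → before → yes.
snapshot [Mon 18:00, Tue 10:00] → before → yes.
standup [Tue 19:00, Thu 14:00] → overlaps → no.
triage [Thu 15:00, Fri 01:00] → during → no.
Result: retro, snapshot.

retro, snapshot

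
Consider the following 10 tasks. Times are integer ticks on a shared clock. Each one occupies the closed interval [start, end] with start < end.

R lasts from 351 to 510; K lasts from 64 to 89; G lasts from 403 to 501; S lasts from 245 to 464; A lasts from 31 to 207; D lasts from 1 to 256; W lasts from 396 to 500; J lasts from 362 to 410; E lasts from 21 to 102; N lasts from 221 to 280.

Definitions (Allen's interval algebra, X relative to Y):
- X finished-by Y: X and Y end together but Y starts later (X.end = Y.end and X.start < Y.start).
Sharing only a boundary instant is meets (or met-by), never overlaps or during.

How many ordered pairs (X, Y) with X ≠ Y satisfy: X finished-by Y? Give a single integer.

Checking all 90 ordered pairs for relation 'finished-by'; matching pairs in alphabetical order:
No pair satisfies it.
Count: 0.

0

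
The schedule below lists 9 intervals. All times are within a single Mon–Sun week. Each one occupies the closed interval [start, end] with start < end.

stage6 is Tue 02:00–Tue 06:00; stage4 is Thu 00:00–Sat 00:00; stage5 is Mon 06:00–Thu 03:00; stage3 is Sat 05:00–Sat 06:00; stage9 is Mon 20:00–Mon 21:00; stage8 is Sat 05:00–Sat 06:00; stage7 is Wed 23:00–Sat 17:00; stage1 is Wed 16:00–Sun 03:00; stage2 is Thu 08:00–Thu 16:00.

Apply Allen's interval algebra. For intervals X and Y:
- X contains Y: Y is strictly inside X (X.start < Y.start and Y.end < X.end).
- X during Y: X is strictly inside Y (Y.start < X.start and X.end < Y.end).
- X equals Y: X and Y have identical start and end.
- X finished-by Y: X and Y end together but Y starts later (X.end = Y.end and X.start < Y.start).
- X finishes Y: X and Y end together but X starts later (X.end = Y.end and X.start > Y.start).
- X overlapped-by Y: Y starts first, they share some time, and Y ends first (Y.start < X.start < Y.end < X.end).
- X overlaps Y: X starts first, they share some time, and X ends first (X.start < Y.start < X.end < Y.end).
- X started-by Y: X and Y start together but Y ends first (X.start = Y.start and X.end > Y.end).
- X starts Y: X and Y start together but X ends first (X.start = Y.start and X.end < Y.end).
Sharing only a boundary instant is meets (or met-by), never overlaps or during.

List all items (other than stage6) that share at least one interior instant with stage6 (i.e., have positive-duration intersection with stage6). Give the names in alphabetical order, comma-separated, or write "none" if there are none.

stage5

Target stage6 = [Tue 02:00, Tue 06:00].
stage1 [Wed 16:00, Sun 03:00] → after → no.
stage2 [Thu 08:00, Thu 16:00] → after → no.
stage3 [Sat 05:00, Sat 06:00] → after → no.
stage4 [Thu 00:00, Sat 00:00] → after → no.
stage5 [Mon 06:00, Thu 03:00] → contains → yes.
stage7 [Wed 23:00, Sat 17:00] → after → no.
stage8 [Sat 05:00, Sat 06:00] → after → no.
stage9 [Mon 20:00, Mon 21:00] → before → no.
Result: stage5.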